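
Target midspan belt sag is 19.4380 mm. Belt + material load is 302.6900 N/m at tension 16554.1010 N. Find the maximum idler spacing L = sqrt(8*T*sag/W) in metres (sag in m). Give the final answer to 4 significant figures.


sag = 19.4380/1000 = 0.019438 m
L = sqrt(8 * 16554.1010 * 0.019438 / 302.6900)
L = 2.916 m


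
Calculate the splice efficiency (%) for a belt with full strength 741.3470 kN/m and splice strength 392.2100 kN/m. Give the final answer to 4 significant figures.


Eff = 392.2100 / 741.3470 * 100
Eff = 52.91 %


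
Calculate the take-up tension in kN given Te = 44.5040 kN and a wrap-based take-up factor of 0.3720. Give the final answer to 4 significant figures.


T_tu = 44.5040 * 0.3720
T_tu = 16.56 kN


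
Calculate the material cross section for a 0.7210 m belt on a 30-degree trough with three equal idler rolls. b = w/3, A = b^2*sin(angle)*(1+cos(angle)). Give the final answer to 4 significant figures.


b = 0.7210/3 = 0.240333 m
A = 0.240333^2 * sin(30 deg) * (1 + cos(30 deg))
A = 0.05389 m^2


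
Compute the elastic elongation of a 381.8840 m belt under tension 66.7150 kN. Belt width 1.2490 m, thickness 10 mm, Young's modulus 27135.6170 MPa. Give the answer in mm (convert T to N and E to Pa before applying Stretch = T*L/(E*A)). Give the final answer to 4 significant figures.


A = 1.2490 * 0.01 = 0.01249 m^2
Stretch = 66.7150*1000 * 381.8840 / (27135.6170e6 * 0.01249) * 1000
Stretch = 75.17 mm


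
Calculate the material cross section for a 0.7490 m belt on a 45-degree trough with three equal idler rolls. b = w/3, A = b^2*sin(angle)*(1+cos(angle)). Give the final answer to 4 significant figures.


b = 0.7490/3 = 0.249667 m
A = 0.249667^2 * sin(45 deg) * (1 + cos(45 deg))
A = 0.07524 m^2


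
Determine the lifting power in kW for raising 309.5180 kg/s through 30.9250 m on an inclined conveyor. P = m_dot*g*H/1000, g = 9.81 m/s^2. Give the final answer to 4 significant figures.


P = 309.5180 * 9.81 * 30.9250 / 1000
P = 93.90 kW


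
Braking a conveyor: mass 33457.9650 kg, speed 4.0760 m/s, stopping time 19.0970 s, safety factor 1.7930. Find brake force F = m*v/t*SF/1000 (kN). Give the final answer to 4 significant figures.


F = 33457.9650 * 4.0760 / 19.0970 * 1.7930 / 1000
F = 12.80 kN


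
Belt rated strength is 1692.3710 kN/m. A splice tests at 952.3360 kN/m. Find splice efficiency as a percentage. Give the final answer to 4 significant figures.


Eff = 952.3360 / 1692.3710 * 100
Eff = 56.27 %


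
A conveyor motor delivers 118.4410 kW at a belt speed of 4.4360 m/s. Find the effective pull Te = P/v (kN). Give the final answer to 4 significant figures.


Te = P / v = 118.4410 / 4.4360
Te = 26.70 kN


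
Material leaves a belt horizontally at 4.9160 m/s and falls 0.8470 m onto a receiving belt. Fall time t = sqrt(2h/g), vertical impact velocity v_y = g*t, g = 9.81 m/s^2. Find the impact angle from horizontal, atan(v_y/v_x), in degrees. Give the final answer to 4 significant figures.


t = sqrt(2*0.8470/9.81) = 0.415549 s
v_y = 9.81 * 0.415549 = 4.07654 m/s
angle = atan(4.07654 / 4.9160) = 39.67 deg


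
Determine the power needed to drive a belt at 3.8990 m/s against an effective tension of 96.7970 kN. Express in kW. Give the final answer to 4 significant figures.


P = Te * v = 96.7970 * 3.8990
P = 377.4 kW


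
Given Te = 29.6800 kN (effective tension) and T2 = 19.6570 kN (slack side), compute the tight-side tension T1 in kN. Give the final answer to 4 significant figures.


T1 = Te + T2 = 29.6800 + 19.6570
T1 = 49.34 kN


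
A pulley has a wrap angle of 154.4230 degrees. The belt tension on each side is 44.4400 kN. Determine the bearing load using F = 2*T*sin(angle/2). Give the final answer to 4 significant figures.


F = 2 * 44.4400 * sin(154.4230/2 deg)
F = 86.68 kN


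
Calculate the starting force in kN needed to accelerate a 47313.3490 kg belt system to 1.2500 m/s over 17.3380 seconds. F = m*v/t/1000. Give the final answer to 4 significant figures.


F = 47313.3490 * 1.2500 / 17.3380 / 1000
F = 3.411 kN


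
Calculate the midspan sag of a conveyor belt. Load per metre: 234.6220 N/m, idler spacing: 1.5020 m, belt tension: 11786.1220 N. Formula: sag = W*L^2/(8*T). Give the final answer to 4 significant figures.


sag = 234.6220 * 1.5020^2 / (8 * 11786.1220)
sag = 0.005614 m


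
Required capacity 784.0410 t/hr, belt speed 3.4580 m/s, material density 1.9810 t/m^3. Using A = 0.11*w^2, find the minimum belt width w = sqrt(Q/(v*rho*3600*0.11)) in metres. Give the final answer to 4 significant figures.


A_req = 784.0410 / (3.4580 * 1.9810 * 3600) = 0.0317927 m^2
w = sqrt(0.0317927 / 0.11)
w = 0.5376 m


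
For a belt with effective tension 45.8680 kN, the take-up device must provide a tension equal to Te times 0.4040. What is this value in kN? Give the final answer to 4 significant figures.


T_tu = 45.8680 * 0.4040
T_tu = 18.53 kN


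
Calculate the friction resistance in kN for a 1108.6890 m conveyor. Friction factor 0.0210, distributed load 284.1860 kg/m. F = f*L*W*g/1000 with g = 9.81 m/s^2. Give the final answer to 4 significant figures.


F = 0.0210 * 1108.6890 * 284.1860 * 9.81 / 1000
F = 64.91 kN


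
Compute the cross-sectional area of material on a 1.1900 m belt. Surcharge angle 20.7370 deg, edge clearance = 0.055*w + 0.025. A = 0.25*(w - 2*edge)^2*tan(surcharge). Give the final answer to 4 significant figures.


edge = 0.055*1.1900 + 0.025 = 0.09045 m
ew = 1.1900 - 2*0.09045 = 1.0091 m
A = 0.25 * 1.0091^2 * tan(20.7370 deg)
A = 0.09638 m^2


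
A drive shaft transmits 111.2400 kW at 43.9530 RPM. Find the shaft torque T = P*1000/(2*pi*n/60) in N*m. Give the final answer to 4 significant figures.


omega = 2*pi*43.9530/60 = 4.60275 rad/s
T = 111.2400*1000 / 4.60275
T = 24170 N*m


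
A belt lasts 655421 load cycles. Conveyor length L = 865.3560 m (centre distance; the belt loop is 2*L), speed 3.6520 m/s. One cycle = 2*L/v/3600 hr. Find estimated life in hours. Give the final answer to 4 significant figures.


cycle_time = 2 * 865.3560 / 3.6520 / 3600 = 0.131641 hr
life = 655421 * 0.131641 = 86280 hours


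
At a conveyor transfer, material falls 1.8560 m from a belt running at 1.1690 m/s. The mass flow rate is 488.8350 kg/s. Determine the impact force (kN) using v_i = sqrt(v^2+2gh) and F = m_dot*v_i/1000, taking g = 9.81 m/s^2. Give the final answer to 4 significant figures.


v_i = sqrt(1.1690^2 + 2*9.81*1.8560) = 6.14665 m/s
F = 488.8350 * 6.14665 / 1000
F = 3.005 kN


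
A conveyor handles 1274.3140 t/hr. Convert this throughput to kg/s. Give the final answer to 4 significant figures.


m_dot = 1274.3140 * 1000 / 3600
m_dot = 354.0 kg/s


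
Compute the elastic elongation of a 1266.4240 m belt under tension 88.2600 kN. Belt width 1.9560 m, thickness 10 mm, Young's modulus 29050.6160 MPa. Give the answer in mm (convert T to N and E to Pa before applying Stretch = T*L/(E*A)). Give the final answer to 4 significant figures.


A = 1.9560 * 0.01 = 0.01956 m^2
Stretch = 88.2600*1000 * 1266.4240 / (29050.6160e6 * 0.01956) * 1000
Stretch = 196.7 mm


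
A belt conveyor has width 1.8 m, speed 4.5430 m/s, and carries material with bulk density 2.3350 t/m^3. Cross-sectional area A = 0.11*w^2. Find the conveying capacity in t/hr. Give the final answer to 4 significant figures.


A = 0.11 * 1.8^2 = 0.3564 m^2
C = 0.3564 * 4.5430 * 2.3350 * 3600
C = 13610 t/hr


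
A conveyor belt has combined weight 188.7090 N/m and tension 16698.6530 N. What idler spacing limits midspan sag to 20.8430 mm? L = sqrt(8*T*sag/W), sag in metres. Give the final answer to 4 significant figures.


sag = 20.8430/1000 = 0.020843 m
L = sqrt(8 * 16698.6530 * 0.020843 / 188.7090)
L = 3.841 m


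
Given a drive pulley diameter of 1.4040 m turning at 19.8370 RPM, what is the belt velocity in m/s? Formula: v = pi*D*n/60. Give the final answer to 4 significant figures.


v = pi * 1.4040 * 19.8370 / 60
v = 1.458 m/s


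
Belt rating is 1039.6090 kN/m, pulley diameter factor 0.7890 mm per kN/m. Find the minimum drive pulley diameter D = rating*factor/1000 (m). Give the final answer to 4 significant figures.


D = 1039.6090 * 0.7890 / 1000
D = 0.8203 m


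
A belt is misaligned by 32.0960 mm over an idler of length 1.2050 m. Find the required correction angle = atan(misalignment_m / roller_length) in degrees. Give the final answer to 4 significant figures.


misalign_m = 32.0960 / 1000 = 0.032096 m
angle = atan(0.032096 / 1.2050)
angle = 1.526 deg


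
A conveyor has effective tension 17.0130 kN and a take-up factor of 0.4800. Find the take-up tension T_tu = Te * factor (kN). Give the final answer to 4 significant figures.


T_tu = 17.0130 * 0.4800
T_tu = 8.166 kN


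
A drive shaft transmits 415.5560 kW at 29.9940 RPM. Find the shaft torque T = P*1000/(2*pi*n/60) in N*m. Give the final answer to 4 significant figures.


omega = 2*pi*29.9940/60 = 3.14096 rad/s
T = 415.5560*1000 / 3.14096
T = 132300 N*m


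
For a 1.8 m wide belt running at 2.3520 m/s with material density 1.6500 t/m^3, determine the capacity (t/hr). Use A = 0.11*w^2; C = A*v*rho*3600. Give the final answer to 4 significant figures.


A = 0.11 * 1.8^2 = 0.3564 m^2
C = 0.3564 * 2.3520 * 1.6500 * 3600
C = 4979 t/hr


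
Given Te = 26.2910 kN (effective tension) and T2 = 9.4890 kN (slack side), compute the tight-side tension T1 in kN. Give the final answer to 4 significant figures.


T1 = Te + T2 = 26.2910 + 9.4890
T1 = 35.78 kN


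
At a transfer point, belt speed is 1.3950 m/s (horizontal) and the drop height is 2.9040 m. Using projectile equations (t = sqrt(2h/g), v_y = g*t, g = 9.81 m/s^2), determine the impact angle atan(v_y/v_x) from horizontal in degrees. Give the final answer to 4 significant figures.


t = sqrt(2*2.9040/9.81) = 0.769447 s
v_y = 9.81 * 0.769447 = 7.54828 m/s
angle = atan(7.54828 / 1.3950) = 79.53 deg


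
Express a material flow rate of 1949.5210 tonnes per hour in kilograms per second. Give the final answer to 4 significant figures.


m_dot = 1949.5210 * 1000 / 3600
m_dot = 541.5 kg/s


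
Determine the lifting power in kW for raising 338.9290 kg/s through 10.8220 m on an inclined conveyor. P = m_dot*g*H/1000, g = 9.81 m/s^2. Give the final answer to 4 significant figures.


P = 338.9290 * 9.81 * 10.8220 / 1000
P = 35.98 kW


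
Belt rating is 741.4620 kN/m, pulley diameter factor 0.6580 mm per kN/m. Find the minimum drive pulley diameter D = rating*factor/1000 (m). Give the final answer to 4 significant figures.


D = 741.4620 * 0.6580 / 1000
D = 0.4879 m


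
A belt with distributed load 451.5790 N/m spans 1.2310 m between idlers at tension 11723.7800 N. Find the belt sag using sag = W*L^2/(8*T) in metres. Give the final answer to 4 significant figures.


sag = 451.5790 * 1.2310^2 / (8 * 11723.7800)
sag = 0.007296 m


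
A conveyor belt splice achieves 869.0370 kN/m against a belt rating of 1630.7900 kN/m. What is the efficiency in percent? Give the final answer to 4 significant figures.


Eff = 869.0370 / 1630.7900 * 100
Eff = 53.29 %


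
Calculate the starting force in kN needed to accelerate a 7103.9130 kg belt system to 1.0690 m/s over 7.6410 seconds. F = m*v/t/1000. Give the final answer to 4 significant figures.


F = 7103.9130 * 1.0690 / 7.6410 / 1000
F = 0.9939 kN


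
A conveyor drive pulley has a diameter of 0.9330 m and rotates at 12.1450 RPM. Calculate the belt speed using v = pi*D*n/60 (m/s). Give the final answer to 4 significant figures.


v = pi * 0.9330 * 12.1450 / 60
v = 0.5933 m/s


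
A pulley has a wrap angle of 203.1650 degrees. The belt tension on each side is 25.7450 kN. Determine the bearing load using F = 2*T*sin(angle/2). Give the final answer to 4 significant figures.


F = 2 * 25.7450 * sin(203.1650/2 deg)
F = 50.44 kN


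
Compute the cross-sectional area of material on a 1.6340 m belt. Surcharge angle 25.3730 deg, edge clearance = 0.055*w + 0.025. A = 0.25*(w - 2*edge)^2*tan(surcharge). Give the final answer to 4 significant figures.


edge = 0.055*1.6340 + 0.025 = 0.11487 m
ew = 1.6340 - 2*0.11487 = 1.40426 m
A = 0.25 * 1.40426^2 * tan(25.3730 deg)
A = 0.2338 m^2


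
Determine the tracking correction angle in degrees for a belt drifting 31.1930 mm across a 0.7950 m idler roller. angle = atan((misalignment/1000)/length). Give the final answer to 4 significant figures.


misalign_m = 31.1930 / 1000 = 0.031193 m
angle = atan(0.031193 / 0.7950)
angle = 2.247 deg


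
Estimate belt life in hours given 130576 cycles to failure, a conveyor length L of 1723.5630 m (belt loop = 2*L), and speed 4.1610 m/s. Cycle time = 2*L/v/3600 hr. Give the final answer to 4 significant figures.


cycle_time = 2 * 1723.5630 / 4.1610 / 3600 = 0.230121 hr
life = 130576 * 0.230121 = 30050 hours


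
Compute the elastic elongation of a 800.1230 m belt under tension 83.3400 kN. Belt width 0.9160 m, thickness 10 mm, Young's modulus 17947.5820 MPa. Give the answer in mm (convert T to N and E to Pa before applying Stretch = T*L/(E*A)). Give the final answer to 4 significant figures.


A = 0.9160 * 0.01 = 0.00916 m^2
Stretch = 83.3400*1000 * 800.1230 / (17947.5820e6 * 0.00916) * 1000
Stretch = 405.6 mm


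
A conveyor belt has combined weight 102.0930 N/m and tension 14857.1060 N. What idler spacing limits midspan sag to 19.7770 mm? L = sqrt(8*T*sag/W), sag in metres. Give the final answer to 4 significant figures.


sag = 19.7770/1000 = 0.019777 m
L = sqrt(8 * 14857.1060 * 0.019777 / 102.0930)
L = 4.798 m


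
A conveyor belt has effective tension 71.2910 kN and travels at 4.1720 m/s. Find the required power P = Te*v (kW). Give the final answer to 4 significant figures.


P = Te * v = 71.2910 * 4.1720
P = 297.4 kW


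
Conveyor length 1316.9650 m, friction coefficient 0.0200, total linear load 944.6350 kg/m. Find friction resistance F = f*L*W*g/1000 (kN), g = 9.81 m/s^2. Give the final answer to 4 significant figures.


F = 0.0200 * 1316.9650 * 944.6350 * 9.81 / 1000
F = 244.1 kN


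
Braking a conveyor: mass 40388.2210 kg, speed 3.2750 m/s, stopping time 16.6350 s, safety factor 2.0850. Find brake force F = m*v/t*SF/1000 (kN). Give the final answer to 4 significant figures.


F = 40388.2210 * 3.2750 / 16.6350 * 2.0850 / 1000
F = 16.58 kN


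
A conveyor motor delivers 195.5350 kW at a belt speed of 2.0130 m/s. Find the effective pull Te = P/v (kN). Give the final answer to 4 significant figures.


Te = P / v = 195.5350 / 2.0130
Te = 97.14 kN


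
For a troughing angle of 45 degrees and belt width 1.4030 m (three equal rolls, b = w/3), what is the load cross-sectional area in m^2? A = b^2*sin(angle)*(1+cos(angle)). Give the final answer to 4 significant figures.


b = 1.4030/3 = 0.467667 m
A = 0.467667^2 * sin(45 deg) * (1 + cos(45 deg))
A = 0.2640 m^2


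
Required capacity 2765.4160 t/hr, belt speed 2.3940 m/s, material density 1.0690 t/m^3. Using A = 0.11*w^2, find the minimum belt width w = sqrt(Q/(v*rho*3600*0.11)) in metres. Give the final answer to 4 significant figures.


A_req = 2765.4160 / (2.3940 * 1.0690 * 3600) = 0.300162 m^2
w = sqrt(0.300162 / 0.11)
w = 1.652 m


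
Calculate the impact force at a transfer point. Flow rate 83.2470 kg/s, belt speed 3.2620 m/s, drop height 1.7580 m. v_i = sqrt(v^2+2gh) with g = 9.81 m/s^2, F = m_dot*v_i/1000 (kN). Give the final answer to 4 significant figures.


v_i = sqrt(3.2620^2 + 2*9.81*1.7580) = 6.71808 m/s
F = 83.2470 * 6.71808 / 1000
F = 0.5593 kN


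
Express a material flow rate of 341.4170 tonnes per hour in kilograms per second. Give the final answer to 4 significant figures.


m_dot = 341.4170 * 1000 / 3600
m_dot = 94.84 kg/s


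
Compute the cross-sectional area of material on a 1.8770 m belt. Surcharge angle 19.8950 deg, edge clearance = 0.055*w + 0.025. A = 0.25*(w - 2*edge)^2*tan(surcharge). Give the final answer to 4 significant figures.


edge = 0.055*1.8770 + 0.025 = 0.128235 m
ew = 1.8770 - 2*0.128235 = 1.62053 m
A = 0.25 * 1.62053^2 * tan(19.8950 deg)
A = 0.2376 m^2


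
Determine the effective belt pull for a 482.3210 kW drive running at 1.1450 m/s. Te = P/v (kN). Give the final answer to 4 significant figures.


Te = P / v = 482.3210 / 1.1450
Te = 421.2 kN


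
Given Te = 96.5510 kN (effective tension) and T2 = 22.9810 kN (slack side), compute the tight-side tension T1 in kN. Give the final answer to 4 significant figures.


T1 = Te + T2 = 96.5510 + 22.9810
T1 = 119.5 kN


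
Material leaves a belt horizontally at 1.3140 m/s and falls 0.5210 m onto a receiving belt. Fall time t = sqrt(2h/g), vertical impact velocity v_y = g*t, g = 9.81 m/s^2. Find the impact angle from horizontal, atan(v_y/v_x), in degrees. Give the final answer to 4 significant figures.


t = sqrt(2*0.5210/9.81) = 0.325911 s
v_y = 9.81 * 0.325911 = 3.19719 m/s
angle = atan(3.19719 / 1.3140) = 67.66 deg


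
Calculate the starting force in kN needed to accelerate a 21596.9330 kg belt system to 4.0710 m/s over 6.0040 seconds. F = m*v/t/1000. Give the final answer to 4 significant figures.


F = 21596.9330 * 4.0710 / 6.0040 / 1000
F = 14.64 kN


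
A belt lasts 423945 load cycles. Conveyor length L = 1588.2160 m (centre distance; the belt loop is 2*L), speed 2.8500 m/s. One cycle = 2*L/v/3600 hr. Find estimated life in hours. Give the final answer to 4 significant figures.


cycle_time = 2 * 1588.2160 / 2.8500 / 3600 = 0.309594 hr
life = 423945 * 0.309594 = 131300 hours


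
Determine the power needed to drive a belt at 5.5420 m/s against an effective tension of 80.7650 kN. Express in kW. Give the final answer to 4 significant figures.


P = Te * v = 80.7650 * 5.5420
P = 447.6 kW


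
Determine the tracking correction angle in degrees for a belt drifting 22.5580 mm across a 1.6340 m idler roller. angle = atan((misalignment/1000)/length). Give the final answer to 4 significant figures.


misalign_m = 22.5580 / 1000 = 0.022558 m
angle = atan(0.022558 / 1.6340)
angle = 0.7909 deg


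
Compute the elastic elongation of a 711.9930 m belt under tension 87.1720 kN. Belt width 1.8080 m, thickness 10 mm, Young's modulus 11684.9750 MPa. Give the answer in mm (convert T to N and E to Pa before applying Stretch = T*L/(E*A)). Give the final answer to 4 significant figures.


A = 1.8080 * 0.01 = 0.01808 m^2
Stretch = 87.1720*1000 * 711.9930 / (11684.9750e6 * 0.01808) * 1000
Stretch = 293.8 mm


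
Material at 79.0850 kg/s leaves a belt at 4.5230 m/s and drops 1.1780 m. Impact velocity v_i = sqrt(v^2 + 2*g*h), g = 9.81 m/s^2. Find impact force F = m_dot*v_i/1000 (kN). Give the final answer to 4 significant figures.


v_i = sqrt(4.5230^2 + 2*9.81*1.1780) = 6.60075 m/s
F = 79.0850 * 6.60075 / 1000
F = 0.5220 kN


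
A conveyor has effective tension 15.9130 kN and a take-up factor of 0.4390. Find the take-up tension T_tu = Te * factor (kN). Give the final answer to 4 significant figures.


T_tu = 15.9130 * 0.4390
T_tu = 6.986 kN


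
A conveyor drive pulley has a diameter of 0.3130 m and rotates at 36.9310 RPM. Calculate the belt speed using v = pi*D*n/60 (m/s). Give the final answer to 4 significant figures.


v = pi * 0.3130 * 36.9310 / 60
v = 0.6052 m/s


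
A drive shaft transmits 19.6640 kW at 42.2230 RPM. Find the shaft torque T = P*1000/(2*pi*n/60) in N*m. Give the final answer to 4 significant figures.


omega = 2*pi*42.2230/60 = 4.42158 rad/s
T = 19.6640*1000 / 4.42158
T = 4447 N*m


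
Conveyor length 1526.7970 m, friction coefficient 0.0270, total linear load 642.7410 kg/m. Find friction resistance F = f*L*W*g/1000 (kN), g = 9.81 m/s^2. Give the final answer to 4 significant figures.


F = 0.0270 * 1526.7970 * 642.7410 * 9.81 / 1000
F = 259.9 kN


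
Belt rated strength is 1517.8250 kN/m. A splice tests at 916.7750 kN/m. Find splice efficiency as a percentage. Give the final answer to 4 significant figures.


Eff = 916.7750 / 1517.8250 * 100
Eff = 60.40 %


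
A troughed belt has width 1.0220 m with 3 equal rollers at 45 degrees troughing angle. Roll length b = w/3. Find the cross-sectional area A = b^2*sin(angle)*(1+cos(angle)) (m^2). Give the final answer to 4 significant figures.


b = 1.0220/3 = 0.340667 m
A = 0.340667^2 * sin(45 deg) * (1 + cos(45 deg))
A = 0.1401 m^2


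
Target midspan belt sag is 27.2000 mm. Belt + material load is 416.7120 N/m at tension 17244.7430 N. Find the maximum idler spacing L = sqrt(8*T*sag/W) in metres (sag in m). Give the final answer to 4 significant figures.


sag = 27.2000/1000 = 0.027200 m
L = sqrt(8 * 17244.7430 * 0.027200 / 416.7120)
L = 3.001 m


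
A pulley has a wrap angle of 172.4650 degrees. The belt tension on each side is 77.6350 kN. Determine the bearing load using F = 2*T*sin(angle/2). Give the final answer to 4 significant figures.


F = 2 * 77.6350 * sin(172.4650/2 deg)
F = 154.9 kN


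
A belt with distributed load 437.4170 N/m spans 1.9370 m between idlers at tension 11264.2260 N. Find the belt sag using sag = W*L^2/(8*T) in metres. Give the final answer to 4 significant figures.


sag = 437.4170 * 1.9370^2 / (8 * 11264.2260)
sag = 0.01821 m


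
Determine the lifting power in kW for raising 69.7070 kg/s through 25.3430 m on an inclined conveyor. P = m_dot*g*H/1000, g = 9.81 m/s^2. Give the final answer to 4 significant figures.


P = 69.7070 * 9.81 * 25.3430 / 1000
P = 17.33 kW


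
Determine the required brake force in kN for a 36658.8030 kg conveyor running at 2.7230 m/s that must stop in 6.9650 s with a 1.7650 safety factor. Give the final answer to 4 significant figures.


F = 36658.8030 * 2.7230 / 6.9650 * 1.7650 / 1000
F = 25.30 kN


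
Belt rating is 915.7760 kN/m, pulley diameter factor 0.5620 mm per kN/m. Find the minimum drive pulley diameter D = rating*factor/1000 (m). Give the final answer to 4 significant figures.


D = 915.7760 * 0.5620 / 1000
D = 0.5147 m


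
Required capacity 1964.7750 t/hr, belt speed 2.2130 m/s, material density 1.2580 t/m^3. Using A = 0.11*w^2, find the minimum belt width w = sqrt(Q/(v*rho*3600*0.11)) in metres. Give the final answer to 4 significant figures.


A_req = 1964.7750 / (2.2130 * 1.2580 * 3600) = 0.196042 m^2
w = sqrt(0.196042 / 0.11)
w = 1.335 m


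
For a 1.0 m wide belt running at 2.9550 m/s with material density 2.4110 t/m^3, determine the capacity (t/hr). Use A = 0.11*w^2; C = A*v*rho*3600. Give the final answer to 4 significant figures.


A = 0.11 * 1.0^2 = 0.11 m^2
C = 0.11 * 2.9550 * 2.4110 * 3600
C = 2821 t/hr


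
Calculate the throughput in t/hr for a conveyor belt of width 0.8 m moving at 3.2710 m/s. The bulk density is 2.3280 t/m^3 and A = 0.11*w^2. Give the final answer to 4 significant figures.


A = 0.11 * 0.8^2 = 0.0704 m^2
C = 0.0704 * 3.2710 * 2.3280 * 3600
C = 1930 t/hr


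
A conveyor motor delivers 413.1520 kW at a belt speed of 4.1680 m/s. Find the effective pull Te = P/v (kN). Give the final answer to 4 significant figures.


Te = P / v = 413.1520 / 4.1680
Te = 99.12 kN


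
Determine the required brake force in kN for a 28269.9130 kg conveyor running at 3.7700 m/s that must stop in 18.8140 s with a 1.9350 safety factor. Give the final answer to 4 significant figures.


F = 28269.9130 * 3.7700 / 18.8140 * 1.9350 / 1000
F = 10.96 kN


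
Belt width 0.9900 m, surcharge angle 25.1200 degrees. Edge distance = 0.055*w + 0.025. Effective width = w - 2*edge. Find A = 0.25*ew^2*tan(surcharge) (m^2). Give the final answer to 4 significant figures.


edge = 0.055*0.9900 + 0.025 = 0.07945 m
ew = 0.9900 - 2*0.07945 = 0.8311 m
A = 0.25 * 0.8311^2 * tan(25.1200 deg)
A = 0.08096 m^2


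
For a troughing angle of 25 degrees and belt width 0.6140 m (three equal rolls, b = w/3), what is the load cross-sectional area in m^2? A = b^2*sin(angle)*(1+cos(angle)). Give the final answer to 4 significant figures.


b = 0.6140/3 = 0.204667 m
A = 0.204667^2 * sin(25 deg) * (1 + cos(25 deg))
A = 0.03375 m^2


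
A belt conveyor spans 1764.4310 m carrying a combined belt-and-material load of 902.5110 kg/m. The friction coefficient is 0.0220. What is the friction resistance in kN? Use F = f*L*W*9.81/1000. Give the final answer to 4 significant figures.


F = 0.0220 * 1764.4310 * 902.5110 * 9.81 / 1000
F = 343.7 kN


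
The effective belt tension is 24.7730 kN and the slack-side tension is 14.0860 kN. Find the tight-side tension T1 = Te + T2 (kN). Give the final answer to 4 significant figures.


T1 = Te + T2 = 24.7730 + 14.0860
T1 = 38.86 kN


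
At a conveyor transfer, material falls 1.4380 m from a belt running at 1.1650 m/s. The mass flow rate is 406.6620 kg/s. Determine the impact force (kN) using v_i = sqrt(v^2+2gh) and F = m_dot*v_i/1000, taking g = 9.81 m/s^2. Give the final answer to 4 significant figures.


v_i = sqrt(1.1650^2 + 2*9.81*1.4380) = 5.4379 m/s
F = 406.6620 * 5.4379 / 1000
F = 2.211 kN


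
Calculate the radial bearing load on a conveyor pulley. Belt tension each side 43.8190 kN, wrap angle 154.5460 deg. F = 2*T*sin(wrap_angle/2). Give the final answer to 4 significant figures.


F = 2 * 43.8190 * sin(154.5460/2 deg)
F = 85.48 kN


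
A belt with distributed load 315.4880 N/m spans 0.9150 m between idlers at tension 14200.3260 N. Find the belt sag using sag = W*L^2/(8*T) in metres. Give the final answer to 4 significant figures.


sag = 315.4880 * 0.9150^2 / (8 * 14200.3260)
sag = 0.002325 m


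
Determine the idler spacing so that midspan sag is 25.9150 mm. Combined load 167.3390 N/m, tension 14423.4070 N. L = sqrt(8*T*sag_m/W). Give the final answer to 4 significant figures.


sag = 25.9150/1000 = 0.025915 m
L = sqrt(8 * 14423.4070 * 0.025915 / 167.3390)
L = 4.227 m


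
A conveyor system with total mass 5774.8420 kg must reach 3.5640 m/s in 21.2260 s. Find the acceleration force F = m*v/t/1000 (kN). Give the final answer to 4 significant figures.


F = 5774.8420 * 3.5640 / 21.2260 / 1000
F = 0.9696 kN


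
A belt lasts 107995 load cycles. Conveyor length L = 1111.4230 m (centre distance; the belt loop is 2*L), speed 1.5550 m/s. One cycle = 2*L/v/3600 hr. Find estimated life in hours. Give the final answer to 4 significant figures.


cycle_time = 2 * 1111.4230 / 1.5550 / 3600 = 0.397079 hr
life = 107995 * 0.397079 = 42880 hours


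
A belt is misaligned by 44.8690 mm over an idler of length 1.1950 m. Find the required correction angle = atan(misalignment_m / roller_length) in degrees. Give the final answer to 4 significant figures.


misalign_m = 44.8690 / 1000 = 0.044869 m
angle = atan(0.044869 / 1.1950)
angle = 2.150 deg


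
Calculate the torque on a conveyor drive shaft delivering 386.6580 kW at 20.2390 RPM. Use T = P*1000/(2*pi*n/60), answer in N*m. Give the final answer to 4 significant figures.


omega = 2*pi*20.2390/60 = 2.11942 rad/s
T = 386.6580*1000 / 2.11942
T = 182400 N*m


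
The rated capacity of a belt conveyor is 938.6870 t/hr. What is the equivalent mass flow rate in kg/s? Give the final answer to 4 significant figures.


m_dot = 938.6870 * 1000 / 3600
m_dot = 260.7 kg/s


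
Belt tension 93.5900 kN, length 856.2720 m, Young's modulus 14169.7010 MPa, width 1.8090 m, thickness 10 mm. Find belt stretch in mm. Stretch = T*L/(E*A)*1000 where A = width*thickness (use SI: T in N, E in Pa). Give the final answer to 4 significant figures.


A = 1.8090 * 0.01 = 0.01809 m^2
Stretch = 93.5900*1000 * 856.2720 / (14169.7010e6 * 0.01809) * 1000
Stretch = 312.6 mm


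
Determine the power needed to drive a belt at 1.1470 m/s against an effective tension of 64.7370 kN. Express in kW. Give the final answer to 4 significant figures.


P = Te * v = 64.7370 * 1.1470
P = 74.25 kW


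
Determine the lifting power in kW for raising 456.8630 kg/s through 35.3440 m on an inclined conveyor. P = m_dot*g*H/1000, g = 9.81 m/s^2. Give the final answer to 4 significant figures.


P = 456.8630 * 9.81 * 35.3440 / 1000
P = 158.4 kW


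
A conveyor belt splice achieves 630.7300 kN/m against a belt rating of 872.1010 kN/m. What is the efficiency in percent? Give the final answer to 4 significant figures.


Eff = 630.7300 / 872.1010 * 100
Eff = 72.32 %


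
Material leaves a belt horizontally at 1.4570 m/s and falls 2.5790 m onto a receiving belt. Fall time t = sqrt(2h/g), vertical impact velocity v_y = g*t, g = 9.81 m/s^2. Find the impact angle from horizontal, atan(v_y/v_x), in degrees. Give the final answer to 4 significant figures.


t = sqrt(2*2.5790/9.81) = 0.725114 s
v_y = 9.81 * 0.725114 = 7.11337 m/s
angle = atan(7.11337 / 1.4570) = 78.42 deg


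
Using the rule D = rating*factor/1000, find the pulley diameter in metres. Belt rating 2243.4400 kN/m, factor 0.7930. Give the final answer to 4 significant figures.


D = 2243.4400 * 0.7930 / 1000
D = 1.779 m


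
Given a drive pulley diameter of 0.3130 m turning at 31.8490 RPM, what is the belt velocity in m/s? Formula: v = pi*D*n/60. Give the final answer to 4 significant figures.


v = pi * 0.3130 * 31.8490 / 60
v = 0.5220 m/s


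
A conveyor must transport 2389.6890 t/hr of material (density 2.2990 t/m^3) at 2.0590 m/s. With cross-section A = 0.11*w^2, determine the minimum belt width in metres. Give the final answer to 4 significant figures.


A_req = 2389.6890 / (2.0590 * 2.2990 * 3600) = 0.140231 m^2
w = sqrt(0.140231 / 0.11)
w = 1.129 m


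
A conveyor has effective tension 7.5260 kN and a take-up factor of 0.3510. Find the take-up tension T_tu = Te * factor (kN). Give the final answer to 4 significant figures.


T_tu = 7.5260 * 0.3510
T_tu = 2.642 kN


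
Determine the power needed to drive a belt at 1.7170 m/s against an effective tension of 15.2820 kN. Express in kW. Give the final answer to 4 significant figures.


P = Te * v = 15.2820 * 1.7170
P = 26.24 kW


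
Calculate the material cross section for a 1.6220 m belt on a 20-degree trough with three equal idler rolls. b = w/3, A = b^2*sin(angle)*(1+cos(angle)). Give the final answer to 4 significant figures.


b = 1.6220/3 = 0.540667 m
A = 0.540667^2 * sin(20 deg) * (1 + cos(20 deg))
A = 0.1939 m^2


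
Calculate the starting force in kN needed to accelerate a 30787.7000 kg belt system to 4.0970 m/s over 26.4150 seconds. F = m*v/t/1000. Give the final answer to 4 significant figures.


F = 30787.7000 * 4.0970 / 26.4150 / 1000
F = 4.775 kN


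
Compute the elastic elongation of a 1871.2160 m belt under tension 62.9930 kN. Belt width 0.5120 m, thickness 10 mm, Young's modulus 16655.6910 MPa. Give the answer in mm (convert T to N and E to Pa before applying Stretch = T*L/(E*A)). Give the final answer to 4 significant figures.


A = 0.5120 * 0.01 = 0.00512 m^2
Stretch = 62.9930*1000 * 1871.2160 / (16655.6910e6 * 0.00512) * 1000
Stretch = 1382 mm


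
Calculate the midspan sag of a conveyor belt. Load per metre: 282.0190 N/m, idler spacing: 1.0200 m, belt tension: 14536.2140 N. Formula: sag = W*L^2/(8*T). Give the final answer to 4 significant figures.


sag = 282.0190 * 1.0200^2 / (8 * 14536.2140)
sag = 0.002523 m


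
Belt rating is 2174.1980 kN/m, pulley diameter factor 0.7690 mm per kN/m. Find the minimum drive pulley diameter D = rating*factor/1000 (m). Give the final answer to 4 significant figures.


D = 2174.1980 * 0.7690 / 1000
D = 1.672 m


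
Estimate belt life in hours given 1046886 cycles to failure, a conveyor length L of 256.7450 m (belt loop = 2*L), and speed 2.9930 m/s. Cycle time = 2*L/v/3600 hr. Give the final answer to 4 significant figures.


cycle_time = 2 * 256.7450 / 2.9930 / 3600 = 0.0476566 hr
life = 1046886 * 0.0476566 = 49890 hours


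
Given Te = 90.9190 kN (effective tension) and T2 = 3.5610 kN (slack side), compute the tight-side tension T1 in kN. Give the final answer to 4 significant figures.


T1 = Te + T2 = 90.9190 + 3.5610
T1 = 94.48 kN


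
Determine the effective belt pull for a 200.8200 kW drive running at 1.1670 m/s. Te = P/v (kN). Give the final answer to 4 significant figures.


Te = P / v = 200.8200 / 1.1670
Te = 172.1 kN


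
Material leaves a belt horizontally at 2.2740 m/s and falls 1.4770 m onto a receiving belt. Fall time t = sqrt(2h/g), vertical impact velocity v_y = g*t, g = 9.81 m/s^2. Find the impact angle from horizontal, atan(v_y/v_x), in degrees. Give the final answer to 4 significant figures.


t = sqrt(2*1.4770/9.81) = 0.548745 s
v_y = 9.81 * 0.548745 = 5.38319 m/s
angle = atan(5.38319 / 2.2740) = 67.10 deg


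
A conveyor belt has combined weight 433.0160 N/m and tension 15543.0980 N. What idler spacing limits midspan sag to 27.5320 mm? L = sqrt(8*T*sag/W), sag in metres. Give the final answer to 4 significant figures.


sag = 27.5320/1000 = 0.027532 m
L = sqrt(8 * 15543.0980 * 0.027532 / 433.0160)
L = 2.812 m


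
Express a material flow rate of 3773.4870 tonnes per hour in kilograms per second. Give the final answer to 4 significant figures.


m_dot = 3773.4870 * 1000 / 3600
m_dot = 1048 kg/s


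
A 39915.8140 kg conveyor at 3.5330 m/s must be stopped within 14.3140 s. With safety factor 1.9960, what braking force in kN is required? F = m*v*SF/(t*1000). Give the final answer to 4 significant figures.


F = 39915.8140 * 3.5330 / 14.3140 * 1.9960 / 1000
F = 19.66 kN


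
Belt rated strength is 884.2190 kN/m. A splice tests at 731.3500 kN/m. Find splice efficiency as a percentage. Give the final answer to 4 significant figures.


Eff = 731.3500 / 884.2190 * 100
Eff = 82.71 %


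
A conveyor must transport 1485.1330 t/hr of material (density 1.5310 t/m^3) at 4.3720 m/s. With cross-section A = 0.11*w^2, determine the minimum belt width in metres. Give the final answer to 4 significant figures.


A_req = 1485.1330 / (4.3720 * 1.5310 * 3600) = 0.0616322 m^2
w = sqrt(0.0616322 / 0.11)
w = 0.7485 m


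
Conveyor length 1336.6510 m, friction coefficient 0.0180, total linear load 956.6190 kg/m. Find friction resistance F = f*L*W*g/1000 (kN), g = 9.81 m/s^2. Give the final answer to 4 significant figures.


F = 0.0180 * 1336.6510 * 956.6190 * 9.81 / 1000
F = 225.8 kN


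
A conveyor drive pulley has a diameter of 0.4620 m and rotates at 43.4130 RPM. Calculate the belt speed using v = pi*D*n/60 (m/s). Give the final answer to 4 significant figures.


v = pi * 0.4620 * 43.4130 / 60
v = 1.050 m/s


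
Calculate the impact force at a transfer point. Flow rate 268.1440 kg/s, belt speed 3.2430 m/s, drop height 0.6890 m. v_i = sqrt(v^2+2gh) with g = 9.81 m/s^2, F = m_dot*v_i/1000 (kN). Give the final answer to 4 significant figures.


v_i = sqrt(3.2430^2 + 2*9.81*0.6890) = 4.90257 m/s
F = 268.1440 * 4.90257 / 1000
F = 1.315 kN


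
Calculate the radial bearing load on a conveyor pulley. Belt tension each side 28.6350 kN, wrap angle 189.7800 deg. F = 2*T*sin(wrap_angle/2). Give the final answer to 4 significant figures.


F = 2 * 28.6350 * sin(189.7800/2 deg)
F = 57.06 kN


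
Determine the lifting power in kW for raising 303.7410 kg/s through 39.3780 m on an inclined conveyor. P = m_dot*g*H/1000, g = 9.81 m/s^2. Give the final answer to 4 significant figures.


P = 303.7410 * 9.81 * 39.3780 / 1000
P = 117.3 kW


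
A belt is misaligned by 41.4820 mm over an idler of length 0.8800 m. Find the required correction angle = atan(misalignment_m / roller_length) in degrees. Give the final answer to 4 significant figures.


misalign_m = 41.4820 / 1000 = 0.041482 m
angle = atan(0.041482 / 0.8800)
angle = 2.699 deg


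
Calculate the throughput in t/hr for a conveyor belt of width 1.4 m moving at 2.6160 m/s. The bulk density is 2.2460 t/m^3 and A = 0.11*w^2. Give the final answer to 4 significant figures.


A = 0.11 * 1.4^2 = 0.2156 m^2
C = 0.2156 * 2.6160 * 2.2460 * 3600
C = 4560 t/hr


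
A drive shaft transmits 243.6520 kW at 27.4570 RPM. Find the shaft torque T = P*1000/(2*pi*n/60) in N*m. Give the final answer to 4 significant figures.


omega = 2*pi*27.4570/60 = 2.87529 rad/s
T = 243.6520*1000 / 2.87529
T = 84740 N*m


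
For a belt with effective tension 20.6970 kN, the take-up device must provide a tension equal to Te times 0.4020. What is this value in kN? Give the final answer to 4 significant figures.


T_tu = 20.6970 * 0.4020
T_tu = 8.320 kN


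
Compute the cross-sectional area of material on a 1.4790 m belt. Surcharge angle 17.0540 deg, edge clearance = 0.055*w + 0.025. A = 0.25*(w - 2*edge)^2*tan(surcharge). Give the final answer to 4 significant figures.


edge = 0.055*1.4790 + 0.025 = 0.106345 m
ew = 1.4790 - 2*0.106345 = 1.26631 m
A = 0.25 * 1.26631^2 * tan(17.0540 deg)
A = 0.1230 m^2


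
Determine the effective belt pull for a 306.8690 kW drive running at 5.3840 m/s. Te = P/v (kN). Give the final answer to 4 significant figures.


Te = P / v = 306.8690 / 5.3840
Te = 57.00 kN


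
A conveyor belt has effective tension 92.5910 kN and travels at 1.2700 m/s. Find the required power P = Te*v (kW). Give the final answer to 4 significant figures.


P = Te * v = 92.5910 * 1.2700
P = 117.6 kW


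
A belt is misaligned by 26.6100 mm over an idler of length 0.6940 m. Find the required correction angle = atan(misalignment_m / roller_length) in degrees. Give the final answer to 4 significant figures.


misalign_m = 26.6100 / 1000 = 0.026610 m
angle = atan(0.026610 / 0.6940)
angle = 2.196 deg


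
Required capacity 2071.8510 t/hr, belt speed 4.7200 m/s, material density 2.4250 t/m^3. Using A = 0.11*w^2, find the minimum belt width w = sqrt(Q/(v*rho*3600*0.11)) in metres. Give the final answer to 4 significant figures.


A_req = 2071.8510 / (4.7200 * 2.4250 * 3600) = 0.0502808 m^2
w = sqrt(0.0502808 / 0.11)
w = 0.6761 m


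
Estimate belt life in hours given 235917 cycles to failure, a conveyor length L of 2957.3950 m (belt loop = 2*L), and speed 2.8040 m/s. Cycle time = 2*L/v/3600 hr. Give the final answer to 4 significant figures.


cycle_time = 2 * 2957.3950 / 2.8040 / 3600 = 0.585948 hr
life = 235917 * 0.585948 = 138200 hours


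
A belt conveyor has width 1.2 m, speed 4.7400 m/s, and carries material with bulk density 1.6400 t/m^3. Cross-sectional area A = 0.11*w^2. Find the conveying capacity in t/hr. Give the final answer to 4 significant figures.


A = 0.11 * 1.2^2 = 0.1584 m^2
C = 0.1584 * 4.7400 * 1.6400 * 3600
C = 4433 t/hr


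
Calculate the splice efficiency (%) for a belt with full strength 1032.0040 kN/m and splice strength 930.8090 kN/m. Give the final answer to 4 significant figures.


Eff = 930.8090 / 1032.0040 * 100
Eff = 90.19 %


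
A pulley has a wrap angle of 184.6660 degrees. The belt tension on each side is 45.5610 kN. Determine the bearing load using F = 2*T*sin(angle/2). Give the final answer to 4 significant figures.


F = 2 * 45.5610 * sin(184.6660/2 deg)
F = 91.05 kN


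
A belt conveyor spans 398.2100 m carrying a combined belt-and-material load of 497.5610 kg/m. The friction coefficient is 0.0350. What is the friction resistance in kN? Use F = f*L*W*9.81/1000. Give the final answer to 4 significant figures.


F = 0.0350 * 398.2100 * 497.5610 * 9.81 / 1000
F = 68.03 kN


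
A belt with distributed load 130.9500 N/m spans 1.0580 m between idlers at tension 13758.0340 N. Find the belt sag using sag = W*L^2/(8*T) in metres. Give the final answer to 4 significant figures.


sag = 130.9500 * 1.0580^2 / (8 * 13758.0340)
sag = 0.001332 m


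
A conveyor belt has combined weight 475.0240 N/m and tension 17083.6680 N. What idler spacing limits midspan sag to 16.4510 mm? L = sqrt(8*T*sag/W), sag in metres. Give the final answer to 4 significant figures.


sag = 16.4510/1000 = 0.016451 m
L = sqrt(8 * 17083.6680 * 0.016451 / 475.0240)
L = 2.176 m


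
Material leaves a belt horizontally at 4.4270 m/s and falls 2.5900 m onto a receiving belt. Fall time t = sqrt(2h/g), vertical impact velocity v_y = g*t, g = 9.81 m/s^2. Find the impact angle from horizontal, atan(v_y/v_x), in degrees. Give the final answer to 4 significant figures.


t = sqrt(2*2.5900/9.81) = 0.726659 s
v_y = 9.81 * 0.726659 = 7.12852 m/s
angle = atan(7.12852 / 4.4270) = 58.16 deg
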